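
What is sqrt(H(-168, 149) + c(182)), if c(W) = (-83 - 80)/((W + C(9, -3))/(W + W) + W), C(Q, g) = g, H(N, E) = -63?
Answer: 7*I*sqrt(5753707459)/66427 ≈ 7.9933*I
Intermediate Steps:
c(W) = -163/(W + (-3 + W)/(2*W)) (c(W) = (-83 - 80)/((W - 3)/(W + W) + W) = -163/((-3 + W)/((2*W)) + W) = -163/((-3 + W)*(1/(2*W)) + W) = -163/((-3 + W)/(2*W) + W) = -163/(W + (-3 + W)/(2*W)))
sqrt(H(-168, 149) + c(182)) = sqrt(-63 - 326*182/(-3 + 182 + 2*182**2)) = sqrt(-63 - 326*182/(-3 + 182 + 2*33124)) = sqrt(-63 - 326*182/(-3 + 182 + 66248)) = sqrt(-63 - 326*182/66427) = sqrt(-63 - 326*182*1/66427) = sqrt(-63 - 59332/66427) = sqrt(-4244233/66427) = 7*I*sqrt(5753707459)/66427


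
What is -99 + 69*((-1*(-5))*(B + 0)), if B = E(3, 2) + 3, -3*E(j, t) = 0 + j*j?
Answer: -99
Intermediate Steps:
E(j, t) = -j²/3 (E(j, t) = -(0 + j*j)/3 = -(0 + j²)/3 = -j²/3)
B = 0 (B = -⅓*3² + 3 = -⅓*9 + 3 = -3 + 3 = 0)
-99 + 69*((-1*(-5))*(B + 0)) = -99 + 69*((-1*(-5))*(0 + 0)) = -99 + 69*(5*0) = -99 + 69*0 = -99 + 0 = -99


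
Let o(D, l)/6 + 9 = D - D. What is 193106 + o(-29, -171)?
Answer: 193052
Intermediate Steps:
o(D, l) = -54 (o(D, l) = -54 + 6*(D - D) = -54 + 6*0 = -54 + 0 = -54)
193106 + o(-29, -171) = 193106 - 54 = 193052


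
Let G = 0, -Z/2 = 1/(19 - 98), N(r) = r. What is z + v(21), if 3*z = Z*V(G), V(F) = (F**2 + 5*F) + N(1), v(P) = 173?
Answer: 41003/237 ≈ 173.01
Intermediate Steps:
Z = 2/79 (Z = -2/(19 - 98) = -2/(-79) = -2*(-1/79) = 2/79 ≈ 0.025316)
V(F) = 1 + F**2 + 5*F (V(F) = (F**2 + 5*F) + 1 = 1 + F**2 + 5*F)
z = 2/237 (z = (2*(1 + 0**2 + 5*0)/79)/3 = (2*(1 + 0 + 0)/79)/3 = ((2/79)*1)/3 = (1/3)*(2/79) = 2/237 ≈ 0.0084388)
z + v(21) = 2/237 + 173 = 41003/237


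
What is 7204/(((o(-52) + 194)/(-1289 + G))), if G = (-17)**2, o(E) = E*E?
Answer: -3602000/1449 ≈ -2485.9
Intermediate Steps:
o(E) = E**2
G = 289
7204/(((o(-52) + 194)/(-1289 + G))) = 7204/((((-52)**2 + 194)/(-1289 + 289))) = 7204/(((2704 + 194)/(-1000))) = 7204/((2898*(-1/1000))) = 7204/(-1449/500) = 7204*(-500/1449) = -3602000/1449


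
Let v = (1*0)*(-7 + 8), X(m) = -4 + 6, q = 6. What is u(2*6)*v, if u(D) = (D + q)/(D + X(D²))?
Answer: 0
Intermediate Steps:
X(m) = 2
u(D) = (6 + D)/(2 + D) (u(D) = (D + 6)/(D + 2) = (6 + D)/(2 + D))
v = 0 (v = 0*1 = 0)
u(2*6)*v = ((6 + 2*6)/(2 + 2*6))*0 = ((6 + 12)/(2 + 12))*0 = (18/14)*0 = ((1/14)*18)*0 = (9/7)*0 = 0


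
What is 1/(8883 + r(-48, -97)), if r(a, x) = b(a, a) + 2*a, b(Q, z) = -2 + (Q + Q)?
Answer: 1/8689 ≈ 0.00011509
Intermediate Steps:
b(Q, z) = -2 + 2*Q
r(a, x) = -2 + 4*a (r(a, x) = (-2 + 2*a) + 2*a = -2 + 4*a)
1/(8883 + r(-48, -97)) = 1/(8883 + (-2 + 4*(-48))) = 1/(8883 + (-2 - 192)) = 1/(8883 - 194) = 1/8689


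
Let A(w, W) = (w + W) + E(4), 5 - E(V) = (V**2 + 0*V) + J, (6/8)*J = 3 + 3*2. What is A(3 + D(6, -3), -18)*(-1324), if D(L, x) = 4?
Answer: 45016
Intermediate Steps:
J = 12 (J = 4*(3 + 3*2)/3 = 4*(3 + 6)/3 = (4/3)*9 = 12)
E(V) = -7 - V**2 (E(V) = 5 - ((V**2 + 0*V) + 12) = 5 - ((V**2 + 0) + 12) = 5 - (V**2 + 12) = 5 - (12 + V**2) = 5 + (-12 - V**2) = -7 - V**2)
A(w, W) = -23 + W + w (A(w, W) = (w + W) + (-7 - 1*4**2) = (W + w) + (-7 - 1*16) = (W + w) + (-7 - 16) = (W + w) - 23 = -23 + W + w)
A(3 + D(6, -3), -18)*(-1324) = (-23 - 18 + (3 + 4))*(-1324) = (-23 - 18 + 7)*(-1324) = -34*(-1324) = 45016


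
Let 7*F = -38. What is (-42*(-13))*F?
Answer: -2964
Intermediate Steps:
F = -38/7 (F = (⅐)*(-38) = -38/7 ≈ -5.4286)
(-42*(-13))*F = -42*(-13)*(-38/7) = 546*(-38/7) = -2964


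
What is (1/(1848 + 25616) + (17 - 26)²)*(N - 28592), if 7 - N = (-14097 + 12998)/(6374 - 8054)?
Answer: -3052378438769/1318272 ≈ -2.3154e+6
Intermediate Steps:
N = 1523/240 (N = 7 - (-14097 + 12998)/(6374 - 8054) = 7 - (-1099)/(-1680) = 7 - (-1099)*(-1)/1680 = 7 - 1*157/240 = 7 - 157/240 = 1523/240 ≈ 6.3458)
(1/(1848 + 25616) + (17 - 26)²)*(N - 28592) = (1/(1848 + 25616) + (17 - 26)²)*(1523/240 - 28592) = (1/27464 + (-9)²)*(-6860557/240) = (1/27464 + 81)*(-6860557/240) = (2224585/27464)*(-6860557/240) = -3052378438769/1318272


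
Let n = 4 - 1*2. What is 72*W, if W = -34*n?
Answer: -4896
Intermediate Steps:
n = 2 (n = 4 - 2 = 2)
W = -68 (W = -34*2 = -68)
72*W = 72*(-68) = -4896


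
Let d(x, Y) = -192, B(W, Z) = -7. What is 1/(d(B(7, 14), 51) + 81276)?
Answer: 1/81084 ≈ 1.2333e-5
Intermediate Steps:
1/(d(B(7, 14), 51) + 81276) = 1/(-192 + 81276) = 1/81084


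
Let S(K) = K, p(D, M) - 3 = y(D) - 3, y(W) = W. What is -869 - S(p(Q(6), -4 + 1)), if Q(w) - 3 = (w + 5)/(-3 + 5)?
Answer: -1755/2 ≈ -877.50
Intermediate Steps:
Q(w) = 11/2 + w/2 (Q(w) = 3 + (w + 5)/(-3 + 5) = 3 + (5 + w)/2 = 3 + (5 + w)*(1/2) = 3 + (5/2 + w/2) = 11/2 + w/2)
p(D, M) = D (p(D, M) = 3 + (D - 3) = 3 + (-3 + D) = D)
-869 - S(p(Q(6), -4 + 1)) = -869 - (11/2 + (1/2)*6) = -869 - (11/2 + 3) = -869 - 1*17/2 = -869 - 17/2 = -1755/2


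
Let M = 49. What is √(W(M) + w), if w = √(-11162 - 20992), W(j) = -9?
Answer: √(-9 + I*√32154) ≈ 9.2342 + 9.7093*I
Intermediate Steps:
w = I*√32154 (w = √(-32154) = I*√32154 ≈ 179.32*I)
√(W(M) + w) = √(-9 + I*√32154)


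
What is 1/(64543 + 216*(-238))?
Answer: 1/13135 ≈ 7.6132e-5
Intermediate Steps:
1/(64543 + 216*(-238)) = 1/(64543 - 51408) = 1/13135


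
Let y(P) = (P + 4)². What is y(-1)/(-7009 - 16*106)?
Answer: -9/8705 ≈ -0.0010339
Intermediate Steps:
y(P) = (4 + P)²
y(-1)/(-7009 - 16*106) = (4 - 1)²/(-7009 - 16*106) = 3²/(-7009 - 1696) = 9/(-8705) = 9*(-1/8705) = -9/8705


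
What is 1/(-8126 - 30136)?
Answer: -1/38262 ≈ -2.6136e-5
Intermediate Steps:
1/(-8126 - 30136) = 1/(-38262) = -1/38262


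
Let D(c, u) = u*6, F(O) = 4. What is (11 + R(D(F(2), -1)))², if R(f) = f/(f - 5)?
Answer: 16129/121 ≈ 133.30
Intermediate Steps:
D(c, u) = 6*u
R(f) = f/(-5 + f)
(11 + R(D(F(2), -1)))² = (11 + (6*(-1))/(-5 + 6*(-1)))² = (11 - 6/(-5 - 6))² = (11 - 6/(-11))² = (11 - 6*(-1/11))² = (11 + 6/11)² = (127/11)² = 16129/121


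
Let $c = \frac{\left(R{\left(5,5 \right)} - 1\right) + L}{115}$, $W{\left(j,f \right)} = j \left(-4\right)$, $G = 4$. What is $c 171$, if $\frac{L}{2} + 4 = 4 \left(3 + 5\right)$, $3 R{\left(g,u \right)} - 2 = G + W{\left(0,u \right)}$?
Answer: $\frac{9747}{115} \approx 84.756$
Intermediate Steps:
$W{\left(j,f \right)} = - 4 j$
$R{\left(g,u \right)} = 2$ ($R{\left(g,u \right)} = \frac{2}{3} + \frac{4 - 0}{3} = \frac{2}{3} + \frac{4 + 0}{3} = \frac{2}{3} + \frac{1}{3} \cdot 4 = \frac{2}{3} + \frac{4}{3} = 2$)
$L = 56$ ($L = -8 + 2 \cdot 4 \left(3 + 5\right) = -8 + 2 \cdot 4 \cdot 8 = -8 + 2 \cdot 32 = -8 + 64 = 56$)
$c = \frac{57}{115}$ ($c = \frac{\left(2 - 1\right) + 56}{115} = \left(1 + 56\right) \frac{1}{115} = 57 \cdot \frac{1}{115} = \frac{57}{115} \approx 0.49565$)
$c 171 = \frac{57}{115} \cdot 171 = \frac{9747}{115}$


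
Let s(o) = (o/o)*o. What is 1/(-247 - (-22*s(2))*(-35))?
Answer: -1/1787 ≈ -0.00055960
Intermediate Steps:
s(o) = o (s(o) = 1*o = o)
1/(-247 - (-22*s(2))*(-35)) = 1/(-247 - (-22*2)*(-35)) = 1/(-247 - (-44)*(-35)) = 1/(-247 - 1*1540) = 1/(-247 - 1540) = 1/(-1787) = -1/1787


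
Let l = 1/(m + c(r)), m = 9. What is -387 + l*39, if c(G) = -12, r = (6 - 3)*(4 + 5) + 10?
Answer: -400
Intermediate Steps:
r = 37 (r = 3*9 + 10 = 27 + 10 = 37)
l = -⅓ (l = 1/(9 - 12) = 1/(-3) = -⅓ ≈ -0.33333)
-387 + l*39 = -387 - ⅓*39 = -387 - 13 = -400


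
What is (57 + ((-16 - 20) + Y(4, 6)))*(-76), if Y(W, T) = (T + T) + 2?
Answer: -2660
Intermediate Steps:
Y(W, T) = 2 + 2*T (Y(W, T) = 2*T + 2 = 2 + 2*T)
(57 + ((-16 - 20) + Y(4, 6)))*(-76) = (57 + ((-16 - 20) + (2 + 2*6)))*(-76) = (57 + (-36 + (2 + 12)))*(-76) = (57 + (-36 + 14))*(-76) = (57 - 22)*(-76) = 35*(-76) = -2660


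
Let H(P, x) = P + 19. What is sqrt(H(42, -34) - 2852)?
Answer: I*sqrt(2791) ≈ 52.83*I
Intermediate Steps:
H(P, x) = 19 + P
sqrt(H(42, -34) - 2852) = sqrt((19 + 42) - 2852) = sqrt(61 - 2852) = sqrt(-2791) = I*sqrt(2791)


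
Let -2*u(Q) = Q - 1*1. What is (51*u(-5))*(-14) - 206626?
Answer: -208768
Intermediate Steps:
u(Q) = ½ - Q/2 (u(Q) = -(Q - 1*1)/2 = -(Q - 1)/2 = -(-1 + Q)/2 = ½ - Q/2)
(51*u(-5))*(-14) - 206626 = (51*(½ - ½*(-5)))*(-14) - 206626 = (51*(½ + 5/2))*(-14) - 206626 = (51*3)*(-14) - 206626 = 153*(-14) - 206626 = -2142 - 206626 = -208768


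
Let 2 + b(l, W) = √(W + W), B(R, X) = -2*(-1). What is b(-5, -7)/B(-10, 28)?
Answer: -1 + I*√14/2 ≈ -1.0 + 1.8708*I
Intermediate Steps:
B(R, X) = 2
b(l, W) = -2 + √2*√W (b(l, W) = -2 + √(W + W) = -2 + √(2*W) = -2 + √2*√W)
b(-5, -7)/B(-10, 28) = (-2 + √2*√(-7))/2 = (-2 + √2*(I*√7))*(½) = (-2 + I*√14)*(½) = -1 + I*√14/2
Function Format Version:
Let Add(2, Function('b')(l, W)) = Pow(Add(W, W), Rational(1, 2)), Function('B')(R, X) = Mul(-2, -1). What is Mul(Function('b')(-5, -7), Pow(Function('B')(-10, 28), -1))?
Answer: Add(-1, Mul(Rational(1, 2), I, Pow(14, Rational(1, 2)))) ≈ Add(-1.0000, Mul(1.8708, I))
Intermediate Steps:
Function('B')(R, X) = 2
Function('b')(l, W) = Add(-2, Mul(Pow(2, Rational(1, 2)), Pow(W, Rational(1, 2)))) (Function('b')(l, W) = Add(-2, Pow(Add(W, W), Rational(1, 2))) = Add(-2, Pow(Mul(2, W), Rational(1, 2))) = Add(-2, Mul(Pow(2, Rational(1, 2)), Pow(W, Rational(1, 2)))))
Mul(Function('b')(-5, -7), Pow(Function('B')(-10, 28), -1)) = Mul(Add(-2, Mul(Pow(2, Rational(1, 2)), Pow(-7, Rational(1, 2)))), Pow(2, -1)) = Mul(Add(-2, Mul(Pow(2, Rational(1, 2)), Mul(I, Pow(7, Rational(1, 2))))), Rational(1, 2)) = Mul(Add(-2, Mul(I, Pow(14, Rational(1, 2)))), Rational(1, 2)) = Add(-1, Mul(Rational(1, 2), I, Pow(14, Rational(1, 2))))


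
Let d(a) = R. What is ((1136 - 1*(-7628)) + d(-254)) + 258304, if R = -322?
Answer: 266746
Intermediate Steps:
d(a) = -322
((1136 - 1*(-7628)) + d(-254)) + 258304 = ((1136 - 1*(-7628)) - 322) + 258304 = ((1136 + 7628) - 322) + 258304 = (8764 - 322) + 258304 = 8442 + 258304 = 266746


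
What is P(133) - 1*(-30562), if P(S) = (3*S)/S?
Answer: 30565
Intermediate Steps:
P(S) = 3
P(133) - 1*(-30562) = 3 - 1*(-30562) = 3 + 30562 = 30565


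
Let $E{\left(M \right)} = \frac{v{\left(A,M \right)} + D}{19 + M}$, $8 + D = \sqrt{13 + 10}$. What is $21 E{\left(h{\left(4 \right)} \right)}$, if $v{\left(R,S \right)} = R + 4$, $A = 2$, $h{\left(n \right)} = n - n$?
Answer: $- \frac{42}{19} + \frac{21 \sqrt{23}}{19} \approx 3.0901$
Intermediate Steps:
$h{\left(n \right)} = 0$
$D = -8 + \sqrt{23}$ ($D = -8 + \sqrt{13 + 10} = -8 + \sqrt{23} \approx -3.2042$)
$v{\left(R,S \right)} = 4 + R$
$E{\left(M \right)} = \frac{-2 + \sqrt{23}}{19 + M}$ ($E{\left(M \right)} = \frac{\left(4 + 2\right) - \left(8 - \sqrt{23}\right)}{19 + M} = \frac{6 - \left(8 - \sqrt{23}\right)}{19 + M} = \frac{-2 + \sqrt{23}}{19 + M}$)
$21 E{\left(h{\left(4 \right)} \right)} = 21 \frac{-2 + \sqrt{23}}{19 + 0} = 21 \frac{-2 + \sqrt{23}}{19} = 21 \left(- \frac{2}{19} + \frac{\sqrt{23}}{19}\right) = - \frac{42}{19} + \frac{21 \sqrt{23}}{19}$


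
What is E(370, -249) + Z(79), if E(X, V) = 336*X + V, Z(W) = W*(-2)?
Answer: 123913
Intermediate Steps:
Z(W) = -2*W
E(X, V) = V + 336*X
E(370, -249) + Z(79) = (-249 + 336*370) - 2*79 = (-249 + 124320) - 158 = 124071 - 158 = 123913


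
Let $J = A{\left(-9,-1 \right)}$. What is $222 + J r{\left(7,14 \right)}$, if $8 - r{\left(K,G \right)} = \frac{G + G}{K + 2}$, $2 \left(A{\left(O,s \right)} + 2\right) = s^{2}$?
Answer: $\frac{644}{3} \approx 214.67$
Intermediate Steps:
$A{\left(O,s \right)} = -2 + \frac{s^{2}}{2}$
$r{\left(K,G \right)} = 8 - \frac{2 G}{2 + K}$ ($r{\left(K,G \right)} = 8 - \frac{G + G}{K + 2} = 8 - \frac{2 G}{2 + K}$)
$J = - \frac{3}{2}$ ($J = -2 + \frac{\left(-1\right)^{2}}{2} = -2 + \frac{1}{2} \cdot 1 = -2 + \frac{1}{2} = - \frac{3}{2} \approx -1.5$)
$222 + J r{\left(7,14 \right)} = 222 - \frac{3 \frac{2 \left(8 - 14 + 4 \cdot 7\right)}{2 + 7}}{2} = 222 - \frac{3 \frac{2 \left(8 - 14 + 28\right)}{9}}{2} = 222 - \frac{3 \cdot 2 \cdot \frac{1}{9} \cdot 22}{2} = 222 - \frac{22}{3} = \frac{644}{3}$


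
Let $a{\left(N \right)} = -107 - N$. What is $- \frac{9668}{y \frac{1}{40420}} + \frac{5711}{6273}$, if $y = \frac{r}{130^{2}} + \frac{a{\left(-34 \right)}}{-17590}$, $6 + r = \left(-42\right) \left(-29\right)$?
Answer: $- \frac{36436007834264577671}{7073679447} \approx -5.1509 \cdot 10^{9}$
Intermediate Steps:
$r = 1212$ ($r = -6 - -1218 = -6 + 1218 = 1212$)
$y = \frac{1127639}{14863550}$ ($y = \frac{1212}{130^{2}} + \frac{-107 - -34}{-17590} = \frac{1212}{16900} + \left(-107 + 34\right) \left(- \frac{1}{17590}\right) = 1212 \cdot \frac{1}{16900} - - \frac{73}{17590} = \frac{303}{4225} + \frac{73}{17590} = \frac{1127639}{14863550} \approx 0.075866$)
$- \frac{9668}{y \frac{1}{40420}} + \frac{5711}{6273} = - \frac{9668}{\frac{1127639}{14863550} \cdot \frac{1}{40420}} + \frac{5711}{6273} = - \frac{9668}{\frac{1127639}{14863550} \cdot \frac{1}{40420}} + 5711 \cdot \frac{1}{6273} = - \frac{9668}{\frac{1127639}{600784691000}} + \frac{5711}{6273} = \left(-9668\right) \frac{600784691000}{1127639} + \frac{5711}{6273} = - \frac{5808386392588000}{1127639} + \frac{5711}{6273} = - \frac{36436007834264577671}{7073679447}$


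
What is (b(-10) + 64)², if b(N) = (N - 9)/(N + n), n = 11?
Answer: 2025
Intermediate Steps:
b(N) = (-9 + N)/(11 + N) (b(N) = (N - 9)/(N + 11) = (-9 + N)/(11 + N))
(b(-10) + 64)² = ((-9 - 10)/(11 - 10) + 64)² = (-19/1 + 64)² = (1*(-19) + 64)² = (-19 + 64)² = 45² = 2025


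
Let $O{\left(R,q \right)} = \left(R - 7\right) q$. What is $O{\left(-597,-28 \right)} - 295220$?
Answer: $-278308$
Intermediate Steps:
$O{\left(R,q \right)} = q \left(-7 + R\right)$ ($O{\left(R,q \right)} = \left(-7 + R\right) q = q \left(-7 + R\right)$)
$O{\left(-597,-28 \right)} - 295220 = - 28 \left(-7 - 597\right) - 295220 = \left(-28\right) \left(-604\right) - 295220 = 16912 - 295220 = -278308$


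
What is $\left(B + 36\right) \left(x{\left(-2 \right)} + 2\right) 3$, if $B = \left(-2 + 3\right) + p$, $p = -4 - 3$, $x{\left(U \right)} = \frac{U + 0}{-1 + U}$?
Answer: $240$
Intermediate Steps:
$x{\left(U \right)} = \frac{U}{-1 + U}$
$p = -7$ ($p = -4 - 3 = -7$)
$B = -6$ ($B = \left(-2 + 3\right) - 7 = 1 - 7 = -6$)
$\left(B + 36\right) \left(x{\left(-2 \right)} + 2\right) 3 = \left(-6 + 36\right) \left(- \frac{2}{-1 - 2} + 2\right) 3 = 30 \left(- \frac{2}{-3} + 2\right) 3 = 30 \left(\left(-2\right) \left(- \frac{1}{3}\right) + 2\right) 3 = 30 \left(\frac{2}{3} + 2\right) 3 = 30 \cdot \frac{8}{3} \cdot 3 = 30 \cdot 8 = 240$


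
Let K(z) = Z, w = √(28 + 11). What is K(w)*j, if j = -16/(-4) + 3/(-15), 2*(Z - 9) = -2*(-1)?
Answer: 38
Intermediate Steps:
w = √39 ≈ 6.2450
Z = 10 (Z = 9 + (-2*(-1))/2 = 9 + (½)*2 = 9 + 1 = 10)
K(z) = 10
j = 19/5 (j = -16*(-¼) + 3*(-1/15) = 4 - ⅕ = 19/5 ≈ 3.8000)
K(w)*j = 10*(19/5) = 38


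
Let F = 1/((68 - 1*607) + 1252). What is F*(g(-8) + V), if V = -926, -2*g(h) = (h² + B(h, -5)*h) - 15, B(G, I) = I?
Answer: -1941/1426 ≈ -1.3612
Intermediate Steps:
g(h) = 15/2 - h²/2 + 5*h/2 (g(h) = -((h² - 5*h) - 15)/2 = -(-15 + h² - 5*h)/2 = 15/2 - h²/2 + 5*h/2)
F = 1/713 (F = 1/((68 - 607) + 1252) = 1/(-539 + 1252) = 1/713 ≈ 0.0014025)
F*(g(-8) + V) = ((15/2 - ½*(-8)² + (5/2)*(-8)) - 926)/713 = ((15/2 - ½*64 - 20) - 926)/713 = ((15/2 - 32 - 20) - 926)/713 = (-89/2 - 926)/713 = (1/713)*(-1941/2) = -1941/1426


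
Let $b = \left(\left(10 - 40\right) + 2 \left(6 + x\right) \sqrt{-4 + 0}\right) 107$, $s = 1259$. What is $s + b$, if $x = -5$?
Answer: $-1951 + 428 i \approx -1951.0 + 428.0 i$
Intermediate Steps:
$b = -3210 + 428 i$ ($b = \left(\left(10 - 40\right) + 2 \left(6 - 5\right) \sqrt{-4 + 0}\right) 107 = \left(\left(10 - 40\right) + 2 \cdot 1 \sqrt{-4}\right) 107 = \left(-30 + 2 \cdot 2 i\right) 107 = \left(-30 + 4 i\right) 107 = -3210 + 428 i \approx -3210.0 + 428.0 i$)
$s + b = 1259 - \left(3210 - 428 i\right) = -1951 + 428 i$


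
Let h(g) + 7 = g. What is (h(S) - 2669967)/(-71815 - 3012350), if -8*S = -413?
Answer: 7119793/8224440 ≈ 0.86569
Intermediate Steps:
S = 413/8 (S = -⅛*(-413) = 413/8 ≈ 51.625)
h(g) = -7 + g
(h(S) - 2669967)/(-71815 - 3012350) = ((-7 + 413/8) - 2669967)/(-71815 - 3012350) = (357/8 - 2669967)/(-3084165) = -21359379/8*(-1/3084165) = 7119793/8224440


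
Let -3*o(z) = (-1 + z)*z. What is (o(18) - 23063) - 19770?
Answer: -42935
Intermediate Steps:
o(z) = -z*(-1 + z)/3 (o(z) = -(-1 + z)*z/3 = -z*(-1 + z)/3)
(o(18) - 23063) - 19770 = ((1/3)*18*(1 - 1*18) - 23063) - 19770 = ((1/3)*18*(1 - 18) - 23063) - 19770 = ((1/3)*18*(-17) - 23063) - 19770 = (-102 - 23063) - 19770 = -23165 - 19770 = -42935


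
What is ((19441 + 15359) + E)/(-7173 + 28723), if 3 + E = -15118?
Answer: 19679/21550 ≈ 0.91318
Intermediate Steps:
E = -15121 (E = -3 - 15118 = -15121)
((19441 + 15359) + E)/(-7173 + 28723) = ((19441 + 15359) - 15121)/(-7173 + 28723) = (34800 - 15121)/21550 = 19679*(1/21550) = 19679/21550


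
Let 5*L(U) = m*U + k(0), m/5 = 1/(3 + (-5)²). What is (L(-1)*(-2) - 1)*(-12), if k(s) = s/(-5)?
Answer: 78/7 ≈ 11.143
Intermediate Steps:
k(s) = -s/5 (k(s) = s*(-⅕) = -s/5)
m = 5/28 (m = 5/(3 + (-5)²) = 5/(3 + 25) = 5/28 ≈ 0.17857)
L(U) = U/28 (L(U) = (5*U/28 - ⅕*0)/5 = (5*U/28 + 0)/5 = (5*U/28)/5 = U/28)
(L(-1)*(-2) - 1)*(-12) = (((1/28)*(-1))*(-2) - 1)*(-12) = (-1/28*(-2) - 1)*(-12) = (1/14 - 1)*(-12) = -13/14*(-12) = 78/7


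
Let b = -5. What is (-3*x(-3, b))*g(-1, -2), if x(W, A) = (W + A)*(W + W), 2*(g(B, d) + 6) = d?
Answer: 1008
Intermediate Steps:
g(B, d) = -6 + d/2
x(W, A) = 2*W*(A + W) (x(W, A) = (A + W)*(2*W) = 2*W*(A + W))
(-3*x(-3, b))*g(-1, -2) = (-6*(-3)*(-5 - 3))*(-6 + (1/2)*(-2)) = (-6*(-3)*(-8))*(-6 - 1) = -3*48*(-7) = -144*(-7) = 1008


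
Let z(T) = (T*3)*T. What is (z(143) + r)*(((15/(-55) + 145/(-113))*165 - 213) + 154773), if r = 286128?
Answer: 53616530250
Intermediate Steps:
z(T) = 3*T² (z(T) = (3*T)*T = 3*T²)
(z(143) + r)*(((15/(-55) + 145/(-113))*165 - 213) + 154773) = (3*143² + 286128)*(((15/(-55) + 145/(-113))*165 - 213) + 154773) = (3*20449 + 286128)*(((15*(-1/55) + 145*(-1/113))*165 - 213) + 154773) = (61347 + 286128)*(((-3/11 - 145/113)*165 - 213) + 154773) = 347475*((-1934/1243*165 - 213) + 154773) = 347475*((-29010/113 - 213) + 154773) = 347475*(-53079/113 + 154773) = 347475*(17436270/113) = 53616530250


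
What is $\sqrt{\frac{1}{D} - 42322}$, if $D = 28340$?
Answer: $\frac{i \sqrt{8497787818715}}{14170} \approx 205.72 i$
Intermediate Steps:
$\sqrt{\frac{1}{D} - 42322} = \sqrt{\frac{1}{28340} - 42322} = \sqrt{- \frac{1199405479}{28340}} = \frac{i \sqrt{8497787818715}}{14170}$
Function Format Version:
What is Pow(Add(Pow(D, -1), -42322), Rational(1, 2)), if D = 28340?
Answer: Mul(Rational(1, 14170), I, Pow(8497787818715, Rational(1, 2))) ≈ Mul(205.72, I)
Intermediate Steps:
Pow(Add(Pow(D, -1), -42322), Rational(1, 2)) = Pow(Add(Pow(28340, -1), -42322), Rational(1, 2)) = Pow(Add(Rational(1, 28340), -42322), Rational(1, 2)) = Pow(Rational(-1199405479, 28340), Rational(1, 2)) = Mul(Rational(1, 14170), I, Pow(8497787818715, Rational(1, 2)))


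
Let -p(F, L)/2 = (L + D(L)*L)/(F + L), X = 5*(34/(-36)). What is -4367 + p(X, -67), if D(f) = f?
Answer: -5478605/1291 ≈ -4243.7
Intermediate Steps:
X = -85/18 (X = 5*(34*(-1/36)) = 5*(-17/18) = -85/18 ≈ -4.7222)
p(F, L) = -2*(L + L²)/(F + L) (p(F, L) = -2*(L + L*L)/(F + L) = -2*(L + L²)/(F + L))
-4367 + p(X, -67) = -4367 - 2*(-67)*(1 - 67)/(-85/18 - 67) = -4367 - 2*(-67)*(-66)/(-1291/18) = -4367 - 2*(-67)*(-18/1291)*(-66) = -4367 + 159192/1291 = -5478605/1291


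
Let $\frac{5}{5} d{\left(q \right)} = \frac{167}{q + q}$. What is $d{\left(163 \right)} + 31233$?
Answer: $\frac{10182125}{326} \approx 31234.0$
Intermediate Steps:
$d{\left(q \right)} = \frac{167}{2 q}$ ($d{\left(q \right)} = \frac{167}{q + q} = \frac{167}{2 q}$)
$d{\left(163 \right)} + 31233 = \frac{167}{2 \cdot 163} + 31233 = \frac{167}{2} \cdot \frac{1}{163} + 31233 = \frac{167}{326} + 31233 = \frac{10182125}{326}$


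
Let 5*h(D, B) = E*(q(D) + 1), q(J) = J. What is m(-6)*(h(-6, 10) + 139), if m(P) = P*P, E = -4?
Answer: 5148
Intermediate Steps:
m(P) = P²
h(D, B) = -⅘ - 4*D/5 (h(D, B) = (-4*(D + 1))/5 = (-4*(1 + D))/5 = (-4 - 4*D)/5 = -⅘ - 4*D/5)
m(-6)*(h(-6, 10) + 139) = (-6)²*((-⅘ - ⅘*(-6)) + 139) = 36*((-⅘ + 24/5) + 139) = 36*(4 + 139) = 36*143 = 5148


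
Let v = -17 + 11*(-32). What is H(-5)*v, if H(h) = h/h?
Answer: -369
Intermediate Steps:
H(h) = 1
v = -369 (v = -17 - 352 = -369)
H(-5)*v = 1*(-369) = -369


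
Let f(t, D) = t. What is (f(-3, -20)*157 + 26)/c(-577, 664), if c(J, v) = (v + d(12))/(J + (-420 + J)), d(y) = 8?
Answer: 350215/336 ≈ 1042.3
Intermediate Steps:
c(J, v) = (8 + v)/(-420 + 2*J) (c(J, v) = (v + 8)/(J + (-420 + J)) = (8 + v)/(-420 + 2*J))
(f(-3, -20)*157 + 26)/c(-577, 664) = (-3*157 + 26)/(((8 + 664)/(2*(-210 - 577)))) = (-471 + 26)/(((½)*672/(-787))) = -445/((½)*(-1/787)*672) = -445/(-336/787) = -445*(-787/336) = 350215/336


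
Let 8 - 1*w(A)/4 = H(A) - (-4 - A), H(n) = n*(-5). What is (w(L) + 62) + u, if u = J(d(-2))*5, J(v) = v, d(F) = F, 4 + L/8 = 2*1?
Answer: -188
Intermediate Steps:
L = -16 (L = -32 + 8*(2*1) = -32 + 8*2 = -32 + 16 = -16)
H(n) = -5*n
u = -10 (u = -2*5 = -10)
w(A) = 16 + 16*A (w(A) = 32 - 4*(-5*A - (-4 - A)) = 32 - 4*(-5*A + (4 + A)) = 32 - 4*(4 - 4*A) = 32 + (-16 + 16*A) = 16 + 16*A)
(w(L) + 62) + u = ((16 + 16*(-16)) + 62) - 10 = ((16 - 256) + 62) - 10 = (-240 + 62) - 10 = -178 - 10 = -188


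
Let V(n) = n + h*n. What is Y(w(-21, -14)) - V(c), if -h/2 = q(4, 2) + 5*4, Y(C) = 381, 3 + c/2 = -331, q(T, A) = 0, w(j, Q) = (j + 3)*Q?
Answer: -25671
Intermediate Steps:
w(j, Q) = Q*(3 + j) (w(j, Q) = (3 + j)*Q = Q*(3 + j))
c = -668 (c = -6 + 2*(-331) = -6 - 662 = -668)
h = -40 (h = -2*(0 + 5*4) = -2*(0 + 20) = -2*20 = -40)
V(n) = -39*n (V(n) = n - 40*n = -39*n)
Y(w(-21, -14)) - V(c) = 381 - (-39)*(-668) = 381 - 1*26052 = 381 - 26052 = -25671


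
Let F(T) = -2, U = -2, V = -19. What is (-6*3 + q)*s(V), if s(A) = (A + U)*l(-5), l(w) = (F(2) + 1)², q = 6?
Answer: 252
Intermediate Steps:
l(w) = 1 (l(w) = (-2 + 1)² = (-1)² = 1)
s(A) = -2 + A (s(A) = (A - 2)*1 = (-2 + A)*1 = -2 + A)
(-6*3 + q)*s(V) = (-6*3 + 6)*(-2 - 19) = (-18 + 6)*(-21) = -12*(-21) = 252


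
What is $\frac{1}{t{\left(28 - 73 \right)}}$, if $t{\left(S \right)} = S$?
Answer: $- \frac{1}{45} \approx -0.022222$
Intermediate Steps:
$\frac{1}{t{\left(28 - 73 \right)}} = \frac{1}{28 - 73} = \frac{1}{-45} = - \frac{1}{45}$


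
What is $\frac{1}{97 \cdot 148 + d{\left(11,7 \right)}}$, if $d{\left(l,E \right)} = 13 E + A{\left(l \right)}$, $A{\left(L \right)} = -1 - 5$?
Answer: $\frac{1}{14441} \approx 6.9247 \cdot 10^{-5}$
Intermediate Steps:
$A{\left(L \right)} = -6$ ($A{\left(L \right)} = -1 - 5 = -6$)
$d{\left(l,E \right)} = -6 + 13 E$ ($d{\left(l,E \right)} = 13 E - 6 = -6 + 13 E$)
$\frac{1}{97 \cdot 148 + d{\left(11,7 \right)}} = \frac{1}{97 \cdot 148 + \left(-6 + 13 \cdot 7\right)} = \frac{1}{14356 + \left(-6 + 91\right)} = \frac{1}{14356 + 85} = \frac{1}{14441}$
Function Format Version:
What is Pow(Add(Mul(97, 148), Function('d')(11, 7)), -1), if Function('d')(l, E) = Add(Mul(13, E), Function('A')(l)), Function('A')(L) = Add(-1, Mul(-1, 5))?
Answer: Rational(1, 14441) ≈ 6.9247e-5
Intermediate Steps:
Function('A')(L) = -6 (Function('A')(L) = Add(-1, -5) = -6)
Function('d')(l, E) = Add(-6, Mul(13, E)) (Function('d')(l, E) = Add(Mul(13, E), -6) = Add(-6, Mul(13, E)))
Pow(Add(Mul(97, 148), Function('d')(11, 7)), -1) = Pow(Add(Mul(97, 148), Add(-6, Mul(13, 7))), -1) = Pow(Add(14356, Add(-6, 91)), -1) = Pow(Add(14356, 85), -1) = Pow(14441, -1) = Rational(1, 14441)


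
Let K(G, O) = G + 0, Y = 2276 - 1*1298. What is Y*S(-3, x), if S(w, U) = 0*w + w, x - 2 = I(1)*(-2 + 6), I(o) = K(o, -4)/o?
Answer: -2934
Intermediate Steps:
Y = 978 (Y = 2276 - 1298 = 978)
K(G, O) = G
I(o) = 1 (I(o) = o/o = 1)
x = 6 (x = 2 + 1*(-2 + 6) = 2 + 1*4 = 2 + 4 = 6)
S(w, U) = w (S(w, U) = 0 + w = w)
Y*S(-3, x) = 978*(-3) = -2934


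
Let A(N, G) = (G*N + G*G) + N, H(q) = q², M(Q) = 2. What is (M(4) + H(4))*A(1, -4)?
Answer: 234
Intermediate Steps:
A(N, G) = N + G² + G*N (A(N, G) = (G*N + G²) + N = (G² + G*N) + N = N + G² + G*N)
(M(4) + H(4))*A(1, -4) = (2 + 4²)*(1 + (-4)² - 4*1) = (2 + 16)*(1 + 16 - 4) = 18*13 = 234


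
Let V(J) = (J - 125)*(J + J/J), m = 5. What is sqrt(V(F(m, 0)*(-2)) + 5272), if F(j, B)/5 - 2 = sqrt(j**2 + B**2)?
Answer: sqrt(18727) ≈ 136.85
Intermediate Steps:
F(j, B) = 10 + 5*sqrt(B**2 + j**2) (F(j, B) = 10 + 5*sqrt(j**2 + B**2) = 10 + 5*sqrt(B**2 + j**2))
V(J) = (1 + J)*(-125 + J) (V(J) = (-125 + J)*(J + 1) = (-125 + J)*(1 + J) = (1 + J)*(-125 + J))
sqrt(V(F(m, 0)*(-2)) + 5272) = sqrt((-125 + ((10 + 5*sqrt(0**2 + 5**2))*(-2))**2 - 124*(10 + 5*sqrt(0**2 + 5**2))*(-2)) + 5272) = sqrt((-125 + ((10 + 5*sqrt(0 + 25))*(-2))**2 - 124*(10 + 5*sqrt(0 + 25))*(-2)) + 5272) = sqrt((-125 + ((10 + 5*sqrt(25))*(-2))**2 - 124*(10 + 5*sqrt(25))*(-2)) + 5272) = sqrt((-125 + ((10 + 5*5)*(-2))**2 - 124*(10 + 5*5)*(-2)) + 5272) = sqrt((-125 + ((10 + 25)*(-2))**2 - 124*(10 + 25)*(-2)) + 5272) = sqrt((-125 + (35*(-2))**2 - 4340*(-2)) + 5272) = sqrt((-125 + (-70)**2 - 124*(-70)) + 5272) = sqrt((-125 + 4900 + 8680) + 5272) = sqrt(13455 + 5272) = sqrt(18727)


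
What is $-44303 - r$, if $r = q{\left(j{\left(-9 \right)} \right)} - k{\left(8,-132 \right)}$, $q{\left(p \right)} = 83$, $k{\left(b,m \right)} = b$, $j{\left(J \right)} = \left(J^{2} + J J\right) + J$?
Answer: $-44378$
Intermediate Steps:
$j{\left(J \right)} = J + 2 J^{2}$ ($j{\left(J \right)} = \left(J^{2} + J^{2}\right) + J = 2 J^{2} + J = J + 2 J^{2}$)
$r = 75$ ($r = 83 - 8 = 75$)
$-44303 - r = -44303 - 75 = -44378$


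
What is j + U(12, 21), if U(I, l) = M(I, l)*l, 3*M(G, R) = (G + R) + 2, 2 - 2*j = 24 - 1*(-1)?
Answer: 467/2 ≈ 233.50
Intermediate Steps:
j = -23/2 (j = 1 - (24 - 1*(-1))/2 = 1 - (24 + 1)/2 = 1 - ½*25 = 1 - 25/2 = -23/2 ≈ -11.500)
M(G, R) = ⅔ + G/3 + R/3 (M(G, R) = ((G + R) + 2)/3 = (2 + G + R)/3 = ⅔ + G/3 + R/3)
U(I, l) = l*(⅔ + I/3 + l/3) (U(I, l) = (⅔ + I/3 + l/3)*l = l*(⅔ + I/3 + l/3))
j + U(12, 21) = -23/2 + (⅓)*21*(2 + 12 + 21) = -23/2 + (⅓)*21*35 = -23/2 + 245 = 467/2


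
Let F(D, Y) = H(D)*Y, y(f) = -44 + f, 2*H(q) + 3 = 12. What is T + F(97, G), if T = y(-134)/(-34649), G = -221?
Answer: -68916505/69298 ≈ -994.50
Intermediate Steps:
H(q) = 9/2 (H(q) = -3/2 + (1/2)*12 = -3/2 + 6 = 9/2)
F(D, Y) = 9*Y/2
T = 178/34649 (T = (-44 - 134)/(-34649) = -178*(-1/34649) = 178/34649 ≈ 0.0051372)
T + F(97, G) = 178/34649 + (9/2)*(-221) = 178/34649 - 1989/2 = -68916505/69298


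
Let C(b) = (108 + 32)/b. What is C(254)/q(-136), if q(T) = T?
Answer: -35/8636 ≈ -0.0040528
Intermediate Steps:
C(b) = 140/b
C(254)/q(-136) = (140/254)/(-136) = (140*(1/254))*(-1/136) = (70/127)*(-1/136) = -35/8636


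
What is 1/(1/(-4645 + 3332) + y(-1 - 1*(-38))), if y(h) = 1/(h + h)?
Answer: 97162/1239 ≈ 78.420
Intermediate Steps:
y(h) = 1/(2*h)
1/(1/(-4645 + 3332) + y(-1 - 1*(-38))) = 1/(1/(-4645 + 3332) + 1/(2*(-1 - 1*(-38)))) = 1/(1/(-1313) + 1/(2*(-1 + 38))) = 1/(-1/1313 + (½)/37) = 1/(-1/1313 + (½)*(1/37)) = 1/(-1/1313 + 1/74) = 1/(1239/97162) = 97162/1239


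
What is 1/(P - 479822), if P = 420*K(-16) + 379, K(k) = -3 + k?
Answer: -1/487423 ≈ -2.0516e-6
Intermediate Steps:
P = -7601 (P = 420*(-3 - 16) + 379 = 420*(-19) + 379 = -7980 + 379 = -7601)
1/(P - 479822) = 1/(-7601 - 479822) = 1/(-487423) = -1/487423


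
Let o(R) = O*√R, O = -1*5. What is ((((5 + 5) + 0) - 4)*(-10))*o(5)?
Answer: 300*√5 ≈ 670.82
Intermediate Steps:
O = -5
o(R) = -5*√R
((((5 + 5) + 0) - 4)*(-10))*o(5) = ((((5 + 5) + 0) - 4)*(-10))*(-5*√5) = (((10 + 0) - 4)*(-10))*(-5*√5) = ((10 - 4)*(-10))*(-5*√5) = (6*(-10))*(-5*√5) = -(-300)*√5 = 300*√5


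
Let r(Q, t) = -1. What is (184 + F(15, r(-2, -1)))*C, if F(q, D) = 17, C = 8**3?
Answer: 102912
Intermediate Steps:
C = 512
(184 + F(15, r(-2, -1)))*C = (184 + 17)*512 = 201*512 = 102912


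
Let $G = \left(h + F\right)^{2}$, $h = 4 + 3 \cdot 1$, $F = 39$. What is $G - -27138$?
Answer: $29254$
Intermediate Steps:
$h = 7$ ($h = 4 + 3 = 7$)
$G = 2116$ ($G = \left(7 + 39\right)^{2} = 46^{2} = 2116$)
$G - -27138 = 2116 - -27138 = 2116 + 27138 = 29254$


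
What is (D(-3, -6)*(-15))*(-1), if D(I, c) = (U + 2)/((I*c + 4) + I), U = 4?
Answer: 90/19 ≈ 4.7368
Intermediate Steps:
D(I, c) = 6/(4 + I + I*c) (D(I, c) = (4 + 2)/((I*c + 4) + I) = 6/((4 + I*c) + I) = 6/(4 + I + I*c))
(D(-3, -6)*(-15))*(-1) = ((6/(4 - 3 - 3*(-6)))*(-15))*(-1) = ((6/(4 - 3 + 18))*(-15))*(-1) = ((6/19)*(-15))*(-1) = -90/19*(-1) = 90/19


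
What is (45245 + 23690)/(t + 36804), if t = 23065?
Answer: 68935/59869 ≈ 1.1514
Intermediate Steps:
(45245 + 23690)/(t + 36804) = (45245 + 23690)/(23065 + 36804) = 68935/59869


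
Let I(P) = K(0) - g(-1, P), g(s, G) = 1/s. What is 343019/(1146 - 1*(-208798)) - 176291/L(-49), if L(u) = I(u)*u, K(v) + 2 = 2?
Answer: 5289720805/1469608 ≈ 3599.4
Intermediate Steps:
K(v) = 0 (K(v) = -2 + 2 = 0)
I(P) = 1 (I(P) = 0 - 1/(-1) = 0 - 1*(-1) = 0 + 1 = 1)
L(u) = u (L(u) = 1*u = u)
343019/(1146 - 1*(-208798)) - 176291/L(-49) = 343019/(1146 - 1*(-208798)) - 176291/(-49) = 343019/(1146 + 208798) - 176291*(-1/49) = 343019/209944 + 176291/49 = 5289720805/1469608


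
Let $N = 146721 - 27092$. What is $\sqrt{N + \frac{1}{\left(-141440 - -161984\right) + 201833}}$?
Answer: $\frac{\sqrt{5915837098024518}}{222377} \approx 345.87$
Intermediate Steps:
$N = 119629$
$\sqrt{N + \frac{1}{\left(-141440 - -161984\right) + 201833}} = \sqrt{119629 + \frac{1}{\left(-141440 - -161984\right) + 201833}} = \sqrt{119629 + \frac{1}{\left(-141440 + 161984\right) + 201833}} = \sqrt{119629 + \frac{1}{20544 + 201833}} = \sqrt{119629 + \frac{1}{222377}} = \sqrt{\frac{26602738134}{222377}} = \frac{\sqrt{5915837098024518}}{222377}$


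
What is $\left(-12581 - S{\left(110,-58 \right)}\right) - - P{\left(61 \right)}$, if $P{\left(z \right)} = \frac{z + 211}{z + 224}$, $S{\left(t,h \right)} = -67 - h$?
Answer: $- \frac{3582748}{285} \approx -12571.0$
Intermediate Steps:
$P{\left(z \right)} = \frac{211 + z}{224 + z}$
$\left(-12581 - S{\left(110,-58 \right)}\right) - - P{\left(61 \right)} = \left(-12581 - \left(-67 - -58\right)\right) - - \frac{211 + 61}{224 + 61} = \left(-12581 - \left(-67 + 58\right)\right) - - \frac{272}{285} = \left(-12581 - -9\right) - - \frac{272}{285} = \left(-12581 + 9\right) - \left(-1\right) \frac{272}{285} = -12572 - - \frac{272}{285} = -12572 + \frac{272}{285} = - \frac{3582748}{285}$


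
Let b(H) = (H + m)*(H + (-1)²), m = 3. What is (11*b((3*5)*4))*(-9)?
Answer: -380457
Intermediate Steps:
b(H) = (1 + H)*(3 + H) (b(H) = (H + 3)*(H + (-1)²) = (3 + H)*(H + 1) = (3 + H)*(1 + H) = (1 + H)*(3 + H))
(11*b((3*5)*4))*(-9) = (11*(3 + ((3*5)*4)² + 4*((3*5)*4)))*(-9) = (11*(3 + (15*4)² + 4*(15*4)))*(-9) = (11*(3 + 60² + 4*60))*(-9) = (11*(3 + 3600 + 240))*(-9) = (11*3843)*(-9) = 42273*(-9) = -380457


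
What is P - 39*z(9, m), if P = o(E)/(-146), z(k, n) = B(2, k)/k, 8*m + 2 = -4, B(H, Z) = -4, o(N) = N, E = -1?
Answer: 7595/438 ≈ 17.340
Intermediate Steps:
m = -¾ (m = -¼ + (⅛)*(-4) = -¼ - ½ = -¾ ≈ -0.75000)
z(k, n) = -4/k
P = 1/146 (P = -1/(-146) = -1*(-1/146) = 1/146 ≈ 0.0068493)
P - 39*z(9, m) = 1/146 - (-156)/9 = 1/146 - 39*(-4/9) = 1/146 + 52/3 = 7595/438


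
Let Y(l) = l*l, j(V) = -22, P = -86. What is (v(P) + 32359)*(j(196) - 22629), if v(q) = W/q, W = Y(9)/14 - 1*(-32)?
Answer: -882476323257/1204 ≈ -7.3295e+8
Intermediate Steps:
Y(l) = l²
W = 529/14 (W = 9²/14 - 1*(-32) = 81*(1/14) + 32 = 81/14 + 32 = 529/14 ≈ 37.786)
v(q) = 529/(14*q)
(v(P) + 32359)*(j(196) - 22629) = ((529/14)/(-86) + 32359)*(-22 - 22629) = ((529/14)*(-1/86) + 32359)*(-22651) = (-529/1204 + 32359)*(-22651) = (38959707/1204)*(-22651) = -882476323257/1204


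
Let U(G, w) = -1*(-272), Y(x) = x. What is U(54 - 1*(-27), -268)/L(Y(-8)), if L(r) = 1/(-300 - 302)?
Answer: -163744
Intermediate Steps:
U(G, w) = 272
L(r) = -1/602 (L(r) = 1/(-602) = -1/602)
U(54 - 1*(-27), -268)/L(Y(-8)) = 272/(-1/602) = 272*(-602) = -163744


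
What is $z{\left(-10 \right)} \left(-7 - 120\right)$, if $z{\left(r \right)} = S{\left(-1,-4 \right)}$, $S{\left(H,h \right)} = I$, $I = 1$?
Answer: $-127$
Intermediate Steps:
$S{\left(H,h \right)} = 1$
$z{\left(r \right)} = 1$
$z{\left(-10 \right)} \left(-7 - 120\right) = 1 \left(-7 - 120\right) = 1 \left(-127\right) = -127$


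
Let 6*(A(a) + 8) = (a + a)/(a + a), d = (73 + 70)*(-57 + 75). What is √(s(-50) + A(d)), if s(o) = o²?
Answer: √89718/6 ≈ 49.922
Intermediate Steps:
d = 2574 (d = 143*18 = 2574)
A(a) = -47/6 (A(a) = -8 + ((a + a)/(a + a))/6 = -8 + ((2*a)/((2*a)))/6 = -8 + ((2*a)*(1/(2*a)))/6 = -8 + (⅙)*1 = -8 + ⅙ = -47/6)
√(s(-50) + A(d)) = √((-50)² - 47/6) = √(2500 - 47/6) = √(14953/6) = √89718/6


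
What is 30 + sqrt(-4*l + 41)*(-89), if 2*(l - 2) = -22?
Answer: 30 - 89*sqrt(77) ≈ -750.97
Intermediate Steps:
l = -9 (l = 2 + (1/2)*(-22) = 2 - 11 = -9)
30 + sqrt(-4*l + 41)*(-89) = 30 + sqrt(-4*(-9) + 41)*(-89) = 30 + sqrt(36 + 41)*(-89) = 30 + sqrt(77)*(-89) = 30 - 89*sqrt(77)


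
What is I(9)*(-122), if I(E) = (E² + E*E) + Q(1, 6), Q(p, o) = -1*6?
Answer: -19032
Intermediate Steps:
Q(p, o) = -6
I(E) = -6 + 2*E² (I(E) = (E² + E*E) - 6 = (E² + E²) - 6 = 2*E² - 6 = -6 + 2*E²)
I(9)*(-122) = (-6 + 2*9²)*(-122) = (-6 + 2*81)*(-122) = (-6 + 162)*(-122) = 156*(-122) = -19032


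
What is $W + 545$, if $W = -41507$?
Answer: $-40962$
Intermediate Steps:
$W + 545 = -41507 + 545 = -40962$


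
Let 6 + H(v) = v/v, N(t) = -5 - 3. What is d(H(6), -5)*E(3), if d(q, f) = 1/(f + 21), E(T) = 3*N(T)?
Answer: -3/2 ≈ -1.5000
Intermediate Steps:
N(t) = -8
E(T) = -24 (E(T) = 3*(-8) = -24)
H(v) = -5 (H(v) = -6 + v/v = -6 + 1 = -5)
d(q, f) = 1/(21 + f)
d(H(6), -5)*E(3) = -24/(21 - 5) = -24/16 = (1/16)*(-24) = -3/2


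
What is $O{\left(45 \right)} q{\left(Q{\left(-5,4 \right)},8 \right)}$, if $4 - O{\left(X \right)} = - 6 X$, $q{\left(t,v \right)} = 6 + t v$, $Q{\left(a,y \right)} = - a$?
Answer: $12604$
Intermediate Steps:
$O{\left(X \right)} = 4 + 6 X$ ($O{\left(X \right)} = 4 - - 6 X = 4 + 6 X$)
$O{\left(45 \right)} q{\left(Q{\left(-5,4 \right)},8 \right)} = \left(4 + 6 \cdot 45\right) \left(6 + \left(-1\right) \left(-5\right) 8\right) = \left(4 + 270\right) \left(6 + 5 \cdot 8\right) = 274 \left(6 + 40\right) = 274 \cdot 46 = 12604$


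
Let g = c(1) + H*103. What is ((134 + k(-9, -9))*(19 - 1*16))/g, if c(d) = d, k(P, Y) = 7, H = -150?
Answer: -423/15449 ≈ -0.027380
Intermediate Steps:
g = -15449 (g = 1 - 150*103 = 1 - 15450 = -15449)
((134 + k(-9, -9))*(19 - 1*16))/g = ((134 + 7)*(19 - 1*16))/(-15449) = (141*(19 - 16))*(-1/15449) = (141*3)*(-1/15449) = 423*(-1/15449) = -423/15449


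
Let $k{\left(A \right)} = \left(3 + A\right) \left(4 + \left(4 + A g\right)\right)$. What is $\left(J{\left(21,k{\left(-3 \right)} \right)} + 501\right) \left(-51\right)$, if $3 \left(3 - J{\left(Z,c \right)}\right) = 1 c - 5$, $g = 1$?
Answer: $-25789$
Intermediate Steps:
$k{\left(A \right)} = \left(3 + A\right) \left(8 + A\right)$ ($k{\left(A \right)} = \left(3 + A\right) \left(4 + \left(4 + A 1\right)\right) = \left(3 + A\right) \left(4 + \left(4 + A\right)\right) = \left(3 + A\right) \left(8 + A\right)$)
$J{\left(Z,c \right)} = \frac{14}{3} - \frac{c}{3}$ ($J{\left(Z,c \right)} = 3 - \frac{1 c - 5}{3} = 3 - \frac{c - 5}{3} = 3 - \frac{-5 + c}{3} = 3 - \left(- \frac{5}{3} + \frac{c}{3}\right) = \frac{14}{3} - \frac{c}{3}$)
$\left(J{\left(21,k{\left(-3 \right)} \right)} + 501\right) \left(-51\right) = \left(\left(\frac{14}{3} - \frac{24 + \left(-3\right)^{2} + 11 \left(-3\right)}{3}\right) + 501\right) \left(-51\right) = \left(\left(\frac{14}{3} - \frac{24 + 9 - 33}{3}\right) + 501\right) \left(-51\right) = \left(\left(\frac{14}{3} - 0\right) + 501\right) \left(-51\right) = \left(\left(\frac{14}{3} + 0\right) + 501\right) \left(-51\right) = \left(\frac{14}{3} + 501\right) \left(-51\right) = \frac{1517}{3} \left(-51\right) = -25789$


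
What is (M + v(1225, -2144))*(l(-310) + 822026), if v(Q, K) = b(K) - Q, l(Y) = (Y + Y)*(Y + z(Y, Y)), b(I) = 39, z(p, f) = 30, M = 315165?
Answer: 312605655854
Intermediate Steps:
l(Y) = 2*Y*(30 + Y) (l(Y) = (Y + Y)*(Y + 30) = (2*Y)*(30 + Y) = 2*Y*(30 + Y))
v(Q, K) = 39 - Q
(M + v(1225, -2144))*(l(-310) + 822026) = (315165 + (39 - 1*1225))*(2*(-310)*(30 - 310) + 822026) = (315165 + (39 - 1225))*(2*(-310)*(-280) + 822026) = (315165 - 1186)*(173600 + 822026) = 313979*995626 = 312605655854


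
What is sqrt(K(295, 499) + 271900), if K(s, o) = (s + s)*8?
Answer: 2*sqrt(69155) ≈ 525.95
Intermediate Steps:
K(s, o) = 16*s (K(s, o) = (2*s)*8 = 16*s)
sqrt(K(295, 499) + 271900) = sqrt(16*295 + 271900) = sqrt(4720 + 271900) = sqrt(276620) = 2*sqrt(69155)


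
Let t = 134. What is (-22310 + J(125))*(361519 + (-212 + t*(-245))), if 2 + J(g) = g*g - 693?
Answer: -2424160260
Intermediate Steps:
J(g) = -695 + g**2 (J(g) = -2 + (g*g - 693) = -2 + (g**2 - 693) = -2 + (-693 + g**2) = -695 + g**2)
(-22310 + J(125))*(361519 + (-212 + t*(-245))) = (-22310 + (-695 + 125**2))*(361519 + (-212 + 134*(-245))) = (-22310 + (-695 + 15625))*(361519 + (-212 - 32830)) = (-22310 + 14930)*(361519 - 33042) = -7380*328477 = -2424160260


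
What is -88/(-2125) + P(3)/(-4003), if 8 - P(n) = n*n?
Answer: 354389/8506375 ≈ 0.041662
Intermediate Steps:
P(n) = 8 - n**2 (P(n) = 8 - n*n = 8 - n**2)
-88/(-2125) + P(3)/(-4003) = -88/(-2125) + (8 - 1*3**2)/(-4003) = -88*(-1/2125) + (8 - 1*9)*(-1/4003) = 88/2125 + (8 - 9)*(-1/4003) = 88/2125 - 1*(-1/4003) = 88/2125 + 1/4003 = 354389/8506375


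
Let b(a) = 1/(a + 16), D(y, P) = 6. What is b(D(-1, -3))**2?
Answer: 1/484 ≈ 0.0020661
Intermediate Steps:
b(a) = 1/(16 + a)
b(D(-1, -3))**2 = (1/(16 + 6))**2 = (1/22)**2 = 1/484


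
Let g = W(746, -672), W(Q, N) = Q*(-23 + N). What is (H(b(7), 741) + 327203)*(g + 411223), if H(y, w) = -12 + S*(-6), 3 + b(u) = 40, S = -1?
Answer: -35090896659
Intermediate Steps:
b(u) = 37 (b(u) = -3 + 40 = 37)
H(y, w) = -6 (H(y, w) = -12 - 1*(-6) = -12 + 6 = -6)
g = -518470 (g = 746*(-23 - 672) = 746*(-695) = -518470)
(H(b(7), 741) + 327203)*(g + 411223) = (-6 + 327203)*(-518470 + 411223) = 327197*(-107247) = -35090896659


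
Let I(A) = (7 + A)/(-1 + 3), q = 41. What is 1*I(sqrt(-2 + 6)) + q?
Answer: 91/2 ≈ 45.500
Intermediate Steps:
I(A) = 7/2 + A/2 (I(A) = (7 + A)/2 = (7 + A)*(1/2) = 7/2 + A/2)
1*I(sqrt(-2 + 6)) + q = 1*(7/2 + sqrt(-2 + 6)/2) + 41 = 1*(7/2 + sqrt(4)/2) + 41 = 1*(7/2 + (1/2)*2) + 41 = 1*(7/2 + 1) + 41 = 1*(9/2) + 41 = 9/2 + 41 = 91/2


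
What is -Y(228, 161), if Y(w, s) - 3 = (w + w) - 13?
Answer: -446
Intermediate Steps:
Y(w, s) = -10 + 2*w (Y(w, s) = 3 + ((w + w) - 13) = 3 + (2*w - 13) = 3 + (-13 + 2*w) = -10 + 2*w)
-Y(228, 161) = -(-10 + 2*228) = -(-10 + 456) = -1*446 = -446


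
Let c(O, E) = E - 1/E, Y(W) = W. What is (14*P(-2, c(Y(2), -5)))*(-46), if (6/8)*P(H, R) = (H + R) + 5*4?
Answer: -56672/5 ≈ -11334.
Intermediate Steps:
P(H, R) = 80/3 + 4*H/3 + 4*R/3 (P(H, R) = 4*((H + R) + 5*4)/3 = 4*((H + R) + 20)/3 = 4*(20 + H + R)/3 = 80/3 + 4*H/3 + 4*R/3)
(14*P(-2, c(Y(2), -5)))*(-46) = (14*(80/3 + (4/3)*(-2) + 4*(-5 - 1/(-5))/3))*(-46) = (14*(80/3 - 8/3 + 4*(-5 - 1*(-⅕))/3))*(-46) = (14*(80/3 - 8/3 + 4*(-5 + ⅕)/3))*(-46) = (14*(80/3 - 8/3 + (4/3)*(-24/5)))*(-46) = (14*(80/3 - 8/3 - 32/5))*(-46) = (14*(88/5))*(-46) = (1232/5)*(-46) = -56672/5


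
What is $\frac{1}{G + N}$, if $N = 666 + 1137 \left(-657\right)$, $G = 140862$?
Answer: $- \frac{1}{605481} \approx -1.6516 \cdot 10^{-6}$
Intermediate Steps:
$N = -746343$ ($N = 666 - 747009 = -746343$)
$\frac{1}{G + N} = \frac{1}{140862 - 746343} = \frac{1}{-605481} = - \frac{1}{605481}$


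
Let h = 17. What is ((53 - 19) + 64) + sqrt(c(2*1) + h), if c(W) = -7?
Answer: 98 + sqrt(10) ≈ 101.16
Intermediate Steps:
((53 - 19) + 64) + sqrt(c(2*1) + h) = ((53 - 19) + 64) + sqrt(-7 + 17) = (34 + 64) + sqrt(10) = 98 + sqrt(10)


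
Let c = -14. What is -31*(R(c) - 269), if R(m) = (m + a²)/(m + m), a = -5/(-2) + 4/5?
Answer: 23339559/2800 ≈ 8335.6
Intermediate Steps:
a = 33/10 (a = -5*(-½) + 4*(⅕) = 5/2 + ⅘ = 33/10 ≈ 3.3000)
R(m) = (1089/100 + m)/(2*m) (R(m) = (m + (33/10)²)/(m + m) = (m + 1089/100)/((2*m)) = (1089/100 + m)*(1/(2*m)) = (1089/100 + m)/(2*m))
-31*(R(c) - 269) = -31*((1/200)*(1089 + 100*(-14))/(-14) - 269) = -31*((1/200)*(-1/14)*(1089 - 1400) - 269) = -31*((1/200)*(-1/14)*(-311) - 269) = -31*(311/2800 - 269) = -31*(-752889/2800) = 23339559/2800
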